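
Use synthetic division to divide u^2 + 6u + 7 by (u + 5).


Synthetic division with c = -5. Coefficients: 1, 6, 7
Bring down 1.
  1 * -5 = -5; -5 + 6 = 1
  1 * -5 = -5; -5 + 7 = 2
Quotient: u + 1, Remainder: 2


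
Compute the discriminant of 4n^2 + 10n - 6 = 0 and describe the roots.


D = b^2 - 4ac = (10)^2 - 4(4)(-6) = 100 + 96 = 196
Since D > 0: two distinct rational roots


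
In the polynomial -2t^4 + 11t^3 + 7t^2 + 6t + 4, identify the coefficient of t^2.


Read off the coefficient of t^2: 7


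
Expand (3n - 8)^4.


Expand (3n - 8)^4 by repeated multiplication:
  (3n - 8)^2 = 9n^2 - 48n + 64
  (3n - 8)^3 = 27n^3 - 216n^2 + 576n - 512
= 81n^4 - 864n^3 + 3456n^2 - 6144n + 4096


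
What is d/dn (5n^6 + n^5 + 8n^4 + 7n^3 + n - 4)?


Apply the power rule term by term:
  d/dn(5n^6) = 30n^5
  d/dn(n^5) = 5n^4
  d/dn(8n^4) = 32n^3
  d/dn(7n^3) = 21n^2
  d/dn(n) = 1
  d/dn(-4) = 0
p'(n) = 30n^5 + 5n^4 + 32n^3 + 21n^2 + 1


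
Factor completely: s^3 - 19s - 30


Try integer roots (divisors of -30). s=5: p(5)=0.
Divide out (s - 5): quotient is s^2 + 5s + 6.
Factor the quadratic: (s + 2)(s + 3)
Result: (s - 5)(s + 2)(s + 3)


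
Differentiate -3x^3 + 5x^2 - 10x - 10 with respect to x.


Apply the power rule term by term:
  d/dx(-3x^3) = -9x^2
  d/dx(5x^2) = 10x
  d/dx(-10x) = -10
  d/dx(-10) = 0
p'(x) = -9x^2 + 10x - 10


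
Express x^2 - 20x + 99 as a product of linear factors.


Roots satisfy r1 + r2 = -b/a = 20 and r1*r2 = c/a = 99.
So r1 = 9, r2 = 11.
x^2 - 20x + 99 = (x - r1)(x - r2) = (x - 9)(x - 11)


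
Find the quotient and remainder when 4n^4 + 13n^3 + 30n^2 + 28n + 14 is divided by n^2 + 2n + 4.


(4n^4 + 13n^3 + 30n^2 + 28n + 14) / (n^2 + 2n + 4)
Step 1: 4n^2 * (n^2 + 2n + 4) = 4n^4 + 8n^3 + 16n^2; subtract.
Step 2: 5n * (n^2 + 2n + 4) = 5n^3 + 10n^2 + 20n; subtract.
Step 3: 4 * (n^2 + 2n + 4) = 4n^2 + 8n + 16; subtract.
Quotient: 4n^2 + 5n + 4, Remainder: -2


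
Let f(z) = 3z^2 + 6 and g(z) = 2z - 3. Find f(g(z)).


Substitute g(z) into f:
f(g(z)) = 3*(2z - 3)^2 + 6
(2z - 3)^2 = 4z^2 - 12z + 9
Expand and combine: 12z^2 - 36z + 33


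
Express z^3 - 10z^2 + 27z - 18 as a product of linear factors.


Try integer roots (divisors of -18). z=3: p(3)=0.
Divide out (z - 3): quotient is z^2 - 7z + 6.
Factor the quadratic: (z - 1)(z - 6)
Result: (z - 3)(z - 1)(z - 6)


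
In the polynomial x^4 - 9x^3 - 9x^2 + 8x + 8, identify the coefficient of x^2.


Read off the coefficient of x^2: -9


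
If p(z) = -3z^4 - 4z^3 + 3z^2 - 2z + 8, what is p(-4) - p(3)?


p(-4) = -448
p(3) = -322
p(-4) - p(3) = -448 + 322 = -126


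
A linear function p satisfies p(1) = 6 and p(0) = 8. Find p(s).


p(s) = ms + b. Using p(1)=6, p(0)=8:
m = (6 - 8)/(1) = -2/1 = -2
b = 6 - m*(1) = 6 + 2 = 8
p(s) = -2s + 8


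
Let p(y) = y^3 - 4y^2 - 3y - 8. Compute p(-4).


Using direct substitution:
  1 * (-4)^3 = -64
  -4 * (-4)^2 = -64
  -3 * (-4)^1 = 12
  constant: -8
Sum = -64 - 64 + 12 - 8 = -124


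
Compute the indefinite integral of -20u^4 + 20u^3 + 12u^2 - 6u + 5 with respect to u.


Reverse power rule on each term:
  ∫ -20u^4 du = -4u^5
  ∫ 20u^3 du = 5u^4
  ∫ 12u^2 du = 4u^3
  ∫ -6u du = -3u^2
  ∫ 5 du = 5u
F(u) = -4u^5 + 5u^4 + 4u^3 - 3u^2 + 5u + C


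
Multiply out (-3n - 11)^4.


Expand (-3n - 11)^4 by repeated multiplication:
  (-3n - 11)^2 = 9n^2 + 66n + 121
  (-3n - 11)^3 = -27n^3 - 297n^2 - 1089n - 1331
= 81n^4 + 1188n^3 + 6534n^2 + 15972n + 14641


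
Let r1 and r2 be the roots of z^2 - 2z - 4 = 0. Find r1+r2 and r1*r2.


For az^2+bz+c=0: sum = -b/a, product = c/a.
a=1, b=-2, c=-4
Sum = -(-2)/1 = 2
Product = (-4)/1 = -4


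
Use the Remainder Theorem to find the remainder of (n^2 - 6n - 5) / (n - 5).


By the Remainder Theorem, the remainder equals p(5):
  1*(5)^2 = 25
  -6*(5)^1 = -30
  constant: -5
Sum: 25 - 30 - 5 = -10


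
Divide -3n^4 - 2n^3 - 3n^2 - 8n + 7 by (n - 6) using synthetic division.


Synthetic division with c = 6. Coefficients: -3, -2, -3, -8, 7
Bring down -3.
  -3 * 6 = -18; -18 - 2 = -20
  -20 * 6 = -120; -120 - 3 = -123
  -123 * 6 = -738; -738 - 8 = -746
  -746 * 6 = -4476; -4476 + 7 = -4469
Quotient: -3n^3 - 20n^2 - 123n - 746, Remainder: -4469


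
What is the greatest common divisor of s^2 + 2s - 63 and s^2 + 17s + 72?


Factor each:
  s^2 + 2s - 63 = (s + 9)(s - 7)
  s^2 + 17s + 72 = (s + 9)(s + 8)
Common monic factor: s + 9


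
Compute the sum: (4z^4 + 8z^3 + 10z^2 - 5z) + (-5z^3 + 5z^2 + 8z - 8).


Align terms by degree and add:
  4z^4 + 8z^3 + 10z^2 - 5z
  -5z^3 + 5z^2 + 8z - 8
= 4z^4 + 3z^3 + 15z^2 + 3z - 8


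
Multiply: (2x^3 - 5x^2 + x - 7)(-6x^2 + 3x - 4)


Distribute each term of the first polynomial:
  (2x^3)(-6x^2 + 3x - 4) = -12x^5 + 6x^4 - 8x^3
  (-5x^2)(-6x^2 + 3x - 4) = 30x^4 - 15x^3 + 20x^2
  (x)(-6x^2 + 3x - 4) = -6x^3 + 3x^2 - 4x
  (-7)(-6x^2 + 3x - 4) = 42x^2 - 21x + 28
Sum: -12x^5 + 36x^4 - 29x^3 + 65x^2 - 25x + 28


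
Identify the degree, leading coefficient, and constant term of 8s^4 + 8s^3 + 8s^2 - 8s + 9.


Highest power of s is 4, with coefficient 8. Constant term is 9.
Degree = 4, leading coefficient = 8, constant term = 9


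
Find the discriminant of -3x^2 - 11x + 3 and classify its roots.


D = b^2 - 4ac = (-11)^2 - 4(-3)(3) = 121 + 36 = 157
Since D > 0: two distinct irrational roots


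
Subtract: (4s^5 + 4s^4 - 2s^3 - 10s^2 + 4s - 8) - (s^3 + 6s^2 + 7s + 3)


Distribute the minus sign:
  (4s^5 + 4s^4 - 2s^3 - 10s^2 + 4s - 8)
- (s^3 + 6s^2 + 7s + 3)
Negate second polynomial: -s^3 - 6s^2 - 7s - 3
Add: 4s^5 + 4s^4 - 3s^3 - 16s^2 - 3s - 11


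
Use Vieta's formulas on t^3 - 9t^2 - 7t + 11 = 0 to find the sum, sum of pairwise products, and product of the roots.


Monic cubic t^3+bt^2+ct+d=0: sum=-b, pairwise sum=c, product=-d.
b=-9, c=-7, d=11
r1+r2+r3 = 9
r1r2+r1r3+r2r3 = -7
r1r2r3 = -11


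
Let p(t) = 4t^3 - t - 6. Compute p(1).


Using direct substitution:
  4 * (1)^3 = 4
  0 * (1)^2 = 0
  -1 * (1)^1 = -1
  constant: -6
Sum = 4 + 0 - 1 - 6 = -3


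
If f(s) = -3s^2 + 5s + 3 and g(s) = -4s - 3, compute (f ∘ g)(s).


Substitute g(s) into f:
f(g(s)) = -3*(-4s - 3)^2 + 5*(-4s - 3) + 3
(-4s - 3)^2 = 16s^2 + 24s + 9
Expand and combine: -48s^2 - 92s - 39


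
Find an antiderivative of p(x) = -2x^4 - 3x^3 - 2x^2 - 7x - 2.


Reverse power rule on each term:
  ∫ -2x^4 dx = -(2/5)x^5
  ∫ -3x^3 dx = -(3/4)x^4
  ∫ -2x^2 dx = -(2/3)x^3
  ∫ -7x dx = -(7/2)x^2
  ∫ -2 dx = -2x
F(x) = -(2/5)x^5 - (3/4)x^4 - (2/3)x^3 - (7/2)x^2 - 2x + C


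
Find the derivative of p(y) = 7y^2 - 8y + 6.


Apply the power rule term by term:
  d/dy(7y^2) = 14y
  d/dy(-8y) = -8
  d/dy(6) = 0
p'(y) = 14y - 8


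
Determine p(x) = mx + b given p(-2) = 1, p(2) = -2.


p(x) = mx + b. Using p(-2)=1, p(2)=-2:
m = (1 + 2)/(-2 - 2) = 3/-4 = -3/4
b = 1 - m*(-2) = 1 - 3/2 = -1/2
p(x) = -(3/4)x - (1/2)


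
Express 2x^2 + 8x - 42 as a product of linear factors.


Roots satisfy r1 + r2 = -b/a = -4 and r1*r2 = c/a = -21.
So r1 = 3, r2 = -7.
2x^2 + 8x - 42 = 2(x - r1)(x - r2) = 2(x - 3)(x + 7)


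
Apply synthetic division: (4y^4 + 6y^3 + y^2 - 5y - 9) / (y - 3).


Synthetic division with c = 3. Coefficients: 4, 6, 1, -5, -9
Bring down 4.
  4 * 3 = 12; 12 + 6 = 18
  18 * 3 = 54; 54 + 1 = 55
  55 * 3 = 165; 165 - 5 = 160
  160 * 3 = 480; 480 - 9 = 471
Quotient: 4y^3 + 18y^2 + 55y + 160, Remainder: 471


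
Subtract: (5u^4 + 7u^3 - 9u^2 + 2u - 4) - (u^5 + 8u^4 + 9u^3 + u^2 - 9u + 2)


Distribute the minus sign:
  (5u^4 + 7u^3 - 9u^2 + 2u - 4)
- (u^5 + 8u^4 + 9u^3 + u^2 - 9u + 2)
Negate second polynomial: -u^5 - 8u^4 - 9u^3 - u^2 + 9u - 2
Add: -u^5 - 3u^4 - 2u^3 - 10u^2 + 11u - 6


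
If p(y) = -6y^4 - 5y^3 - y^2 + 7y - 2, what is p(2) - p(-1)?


p(2) = -128
p(-1) = -11
p(2) - p(-1) = -128 + 11 = -117


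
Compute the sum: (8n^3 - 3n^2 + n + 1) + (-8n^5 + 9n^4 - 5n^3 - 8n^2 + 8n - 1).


Align terms by degree and add:
  8n^3 - 3n^2 + n + 1
  -8n^5 + 9n^4 - 5n^3 - 8n^2 + 8n - 1
= -8n^5 + 9n^4 + 3n^3 - 11n^2 + 9n


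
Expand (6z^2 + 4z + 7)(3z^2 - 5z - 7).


Distribute each term of the first polynomial:
  (6z^2)(3z^2 - 5z - 7) = 18z^4 - 30z^3 - 42z^2
  (4z)(3z^2 - 5z - 7) = 12z^3 - 20z^2 - 28z
  (7)(3z^2 - 5z - 7) = 21z^2 - 35z - 49
Sum: 18z^4 - 18z^3 - 41z^2 - 63z - 49


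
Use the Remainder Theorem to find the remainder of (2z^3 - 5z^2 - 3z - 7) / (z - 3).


By the Remainder Theorem, the remainder equals p(3):
  2*(3)^3 = 54
  -5*(3)^2 = -45
  -3*(3)^1 = -9
  constant: -7
Sum: 54 - 45 - 9 - 7 = -7


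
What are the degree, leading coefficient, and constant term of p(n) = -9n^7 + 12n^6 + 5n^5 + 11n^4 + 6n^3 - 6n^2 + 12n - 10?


Highest power of n is 7, with coefficient -9. Constant term is -10.
Degree = 7, leading coefficient = -9, constant term = -10


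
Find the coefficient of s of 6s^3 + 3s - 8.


Read off the coefficient of s: 3


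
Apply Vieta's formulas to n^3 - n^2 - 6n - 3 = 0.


Monic cubic n^3+bn^2+cn+d=0: sum=-b, pairwise sum=c, product=-d.
b=-1, c=-6, d=-3
r1+r2+r3 = 1
r1r2+r1r3+r2r3 = -6
r1r2r3 = 3


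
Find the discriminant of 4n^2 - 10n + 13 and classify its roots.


D = b^2 - 4ac = (-10)^2 - 4(4)(13) = 100 - 208 = -108
Since D < 0: two complex conjugate roots (no real roots)


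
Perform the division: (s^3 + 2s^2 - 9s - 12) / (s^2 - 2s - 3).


(s^3 + 2s^2 - 9s - 12) / (s^2 - 2s - 3)
Step 1: s * (s^2 - 2s - 3) = s^3 - 2s^2 - 3s; subtract.
Step 2: 4 * (s^2 - 2s - 3) = 4s^2 - 8s - 12; subtract.
Quotient: s + 4, Remainder: 2s


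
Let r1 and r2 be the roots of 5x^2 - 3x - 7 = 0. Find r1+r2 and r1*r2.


For ax^2+bx+c=0: sum = -b/a, product = c/a.
a=5, b=-3, c=-7
Sum = -(-3)/5 = 3/5
Product = (-7)/5 = -7/5


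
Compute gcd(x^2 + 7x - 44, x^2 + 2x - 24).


Factor each:
  x^2 + 7x - 44 = (x - 4)(x + 11)
  x^2 + 2x - 24 = (x - 4)(x + 6)
Common monic factor: x - 4


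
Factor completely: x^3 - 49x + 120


Try integer roots (divisors of 120). x=-8: p(-8)=0.
Divide out (x + 8): quotient is x^2 - 8x + 15.
Factor the quadratic: (x - 3)(x - 5)
Result: (x + 8)(x - 3)(x - 5)


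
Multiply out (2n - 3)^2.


Expand (2n - 3)^2 by repeated multiplication:
= 4n^2 - 12n + 9


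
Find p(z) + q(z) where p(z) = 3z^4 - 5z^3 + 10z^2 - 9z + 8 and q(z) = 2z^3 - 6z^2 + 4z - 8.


Align terms by degree and add:
  3z^4 - 5z^3 + 10z^2 - 9z + 8
+ 2z^3 - 6z^2 + 4z - 8
= 3z^4 - 3z^3 + 4z^2 - 5z


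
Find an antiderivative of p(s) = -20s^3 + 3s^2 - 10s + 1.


Reverse power rule on each term:
  ∫ -20s^3 ds = -5s^4
  ∫ 3s^2 ds = s^3
  ∫ -10s ds = -5s^2
  ∫ 1 ds = s
F(s) = -5s^4 + s^3 - 5s^2 + s + C


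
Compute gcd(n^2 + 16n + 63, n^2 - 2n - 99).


Factor each:
  n^2 + 16n + 63 = (n + 9)(n + 7)
  n^2 - 2n - 99 = (n + 9)(n - 11)
Common monic factor: n + 9


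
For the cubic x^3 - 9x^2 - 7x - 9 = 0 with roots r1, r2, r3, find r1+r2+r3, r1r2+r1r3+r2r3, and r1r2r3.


Monic cubic x^3+bx^2+cx+d=0: sum=-b, pairwise sum=c, product=-d.
b=-9, c=-7, d=-9
r1+r2+r3 = 9
r1r2+r1r3+r2r3 = -7
r1r2r3 = 9


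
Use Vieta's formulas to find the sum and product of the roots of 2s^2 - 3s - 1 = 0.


For as^2+bs+c=0: sum = -b/a, product = c/a.
a=2, b=-3, c=-1
Sum = -(-3)/2 = 3/2
Product = (-1)/2 = -1/2


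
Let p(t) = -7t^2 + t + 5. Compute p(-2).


Using direct substitution:
  -7 * (-2)^2 = -28
  1 * (-2)^1 = -2
  constant: 5
Sum = -28 - 2 + 5 = -25


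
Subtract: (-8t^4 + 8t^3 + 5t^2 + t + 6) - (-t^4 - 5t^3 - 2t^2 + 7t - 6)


Distribute the minus sign:
  (-8t^4 + 8t^3 + 5t^2 + t + 6)
- (-t^4 - 5t^3 - 2t^2 + 7t - 6)
Negate second polynomial: t^4 + 5t^3 + 2t^2 - 7t + 6
Add: -7t^4 + 13t^3 + 7t^2 - 6t + 12


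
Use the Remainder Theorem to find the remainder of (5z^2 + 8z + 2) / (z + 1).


By the Remainder Theorem, the remainder equals p(-1):
  5*(-1)^2 = 5
  8*(-1)^1 = -8
  constant: 2
Sum: 5 - 8 + 2 = -1


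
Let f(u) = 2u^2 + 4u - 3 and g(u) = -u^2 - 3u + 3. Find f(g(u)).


Substitute g(u) into f:
f(g(u)) = 2*(-u^2 - 3u + 3)^2 + 4*(-u^2 - 3u + 3) + (-3)
(-u^2 - 3u + 3)^2 = u^4 + 6u^3 + 3u^2 - 18u + 9
Expand and combine: 2u^4 + 12u^3 + 2u^2 - 48u + 27


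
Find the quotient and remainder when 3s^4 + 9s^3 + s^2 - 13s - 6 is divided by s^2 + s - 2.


(3s^4 + 9s^3 + s^2 - 13s - 6) / (s^2 + s - 2)
Step 1: 3s^2 * (s^2 + s - 2) = 3s^4 + 3s^3 - 6s^2; subtract.
Step 2: 6s * (s^2 + s - 2) = 6s^3 + 6s^2 - 12s; subtract.
Step 3: 1 * (s^2 + s - 2) = s^2 + s - 2; subtract.
Quotient: 3s^2 + 6s + 1, Remainder: -2s - 4


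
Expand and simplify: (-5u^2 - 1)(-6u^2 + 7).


Distribute each term of the first polynomial:
  (-5u^2)(-6u^2 + 7) = 30u^4 - 35u^2
  (-1)(-6u^2 + 7) = 6u^2 - 7
Sum: 30u^4 - 29u^2 - 7


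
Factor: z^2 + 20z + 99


Roots satisfy r1 + r2 = -b/a = -20 and r1*r2 = c/a = 99.
So r1 = -11, r2 = -9.
z^2 + 20z + 99 = (z - r1)(z - r2) = (z + 11)(z + 9)


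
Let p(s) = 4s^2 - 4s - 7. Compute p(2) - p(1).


p(2) = 1
p(1) = -7
p(2) - p(1) = 1 + 7 = 8


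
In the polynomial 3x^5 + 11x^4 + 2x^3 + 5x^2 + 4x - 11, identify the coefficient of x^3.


Read off the coefficient of x^3: 2


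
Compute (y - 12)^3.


Expand (y - 12)^3 by repeated multiplication:
  (y - 12)^2 = y^2 - 24y + 144
= y^3 - 36y^2 + 432y - 1728


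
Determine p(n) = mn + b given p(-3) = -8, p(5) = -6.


p(n) = mn + b. Using p(-3)=-8, p(5)=-6:
m = (-8 + 6)/(-3 - 5) = -2/-8 = 1/4
b = -8 - m*(-3) = -8 + 3/4 = -29/4
p(n) = (1/4)n - (29/4)


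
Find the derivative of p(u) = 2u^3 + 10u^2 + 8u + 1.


Apply the power rule term by term:
  d/du(2u^3) = 6u^2
  d/du(10u^2) = 20u
  d/du(8u) = 8
  d/du(1) = 0
p'(u) = 6u^2 + 20u + 8


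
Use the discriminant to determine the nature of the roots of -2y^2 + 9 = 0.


D = b^2 - 4ac = (0)^2 - 4(-2)(9) = 0 + 72 = 72
Since D > 0: two distinct irrational roots


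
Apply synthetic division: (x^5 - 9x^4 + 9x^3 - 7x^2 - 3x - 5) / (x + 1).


Synthetic division with c = -1. Coefficients: 1, -9, 9, -7, -3, -5
Bring down 1.
  1 * -1 = -1; -1 - 9 = -10
  -10 * -1 = 10; 10 + 9 = 19
  19 * -1 = -19; -19 - 7 = -26
  -26 * -1 = 26; 26 - 3 = 23
  23 * -1 = -23; -23 - 5 = -28
Quotient: x^4 - 10x^3 + 19x^2 - 26x + 23, Remainder: -28


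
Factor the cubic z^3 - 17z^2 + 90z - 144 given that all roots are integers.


Try integer roots (divisors of -144). z=3: p(3)=0.
Divide out (z - 3): quotient is z^2 - 14z + 48.
Factor the quadratic: (z - 8)(z - 6)
Result: (z - 3)(z - 8)(z - 6)


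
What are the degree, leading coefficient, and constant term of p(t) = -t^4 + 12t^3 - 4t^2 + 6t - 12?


Highest power of t is 4, with coefficient -1. Constant term is -12.
Degree = 4, leading coefficient = -1, constant term = -12


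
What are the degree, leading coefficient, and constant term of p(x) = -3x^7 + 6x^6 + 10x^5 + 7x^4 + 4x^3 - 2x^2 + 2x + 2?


Highest power of x is 7, with coefficient -3. Constant term is 2.
Degree = 7, leading coefficient = -3, constant term = 2


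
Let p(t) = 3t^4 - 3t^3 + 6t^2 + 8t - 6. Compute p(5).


Using direct substitution:
  3 * (5)^4 = 1875
  -3 * (5)^3 = -375
  6 * (5)^2 = 150
  8 * (5)^1 = 40
  constant: -6
Sum = 1875 - 375 + 150 + 40 - 6 = 1684


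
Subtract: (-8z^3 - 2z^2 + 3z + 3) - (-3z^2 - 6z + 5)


Distribute the minus sign:
  (-8z^3 - 2z^2 + 3z + 3)
- (-3z^2 - 6z + 5)
Negate second polynomial: 3z^2 + 6z - 5
Add: -8z^3 + z^2 + 9z - 2


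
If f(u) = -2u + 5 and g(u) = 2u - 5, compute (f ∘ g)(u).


Substitute g(u) into f:
f(g(u)) = -2*(2u - 5) + 5
Expand and combine: -4u + 15


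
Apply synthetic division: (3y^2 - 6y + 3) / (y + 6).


Synthetic division with c = -6. Coefficients: 3, -6, 3
Bring down 3.
  3 * -6 = -18; -18 - 6 = -24
  -24 * -6 = 144; 144 + 3 = 147
Quotient: 3y - 24, Remainder: 147


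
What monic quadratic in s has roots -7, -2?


p(s) = (s + 7)(s + 2)
Expand: s^2 + 9s + 14


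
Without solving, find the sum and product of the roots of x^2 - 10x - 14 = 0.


For ax^2+bx+c=0: sum = -b/a, product = c/a.
a=1, b=-10, c=-14
Sum = -(-10)/1 = 10
Product = (-14)/1 = -14


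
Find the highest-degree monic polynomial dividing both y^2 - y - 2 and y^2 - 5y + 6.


Factor each:
  y^2 - y - 2 = (y - 2)(y + 1)
  y^2 - 5y + 6 = (y - 2)(y - 3)
Common monic factor: y - 2


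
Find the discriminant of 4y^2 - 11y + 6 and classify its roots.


D = b^2 - 4ac = (-11)^2 - 4(4)(6) = 121 - 96 = 25
Since D > 0: two distinct rational roots


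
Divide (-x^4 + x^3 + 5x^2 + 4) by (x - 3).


(-x^4 + x^3 + 5x^2 + 4) / (x - 3)
Step 1: -x^3 * (x - 3) = -x^4 + 3x^3; subtract.
Step 2: -2x^2 * (x - 3) = -2x^3 + 6x^2; subtract.
Step 3: -x * (x - 3) = -x^2 + 3x; subtract.
Step 4: -3 * (x - 3) = -3x + 9; subtract.
Quotient: -x^3 - 2x^2 - x - 3, Remainder: -5


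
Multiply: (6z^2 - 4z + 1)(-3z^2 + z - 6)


Distribute each term of the first polynomial:
  (6z^2)(-3z^2 + z - 6) = -18z^4 + 6z^3 - 36z^2
  (-4z)(-3z^2 + z - 6) = 12z^3 - 4z^2 + 24z
  (1)(-3z^2 + z - 6) = -3z^2 + z - 6
Sum: -18z^4 + 18z^3 - 43z^2 + 25z - 6


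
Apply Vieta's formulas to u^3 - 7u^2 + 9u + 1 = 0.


Monic cubic u^3+bu^2+cu+d=0: sum=-b, pairwise sum=c, product=-d.
b=-7, c=9, d=1
r1+r2+r3 = 7
r1r2+r1r3+r2r3 = 9
r1r2r3 = -1


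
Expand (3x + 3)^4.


Expand (3x + 3)^4 by repeated multiplication:
  (3x + 3)^2 = 9x^2 + 18x + 9
  (3x + 3)^3 = 27x^3 + 81x^2 + 81x + 27
= 81x^4 + 324x^3 + 486x^2 + 324x + 81


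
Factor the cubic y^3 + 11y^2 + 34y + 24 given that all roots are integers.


Try integer roots (divisors of 24). y=-1: p(-1)=0.
Divide out (y + 1): quotient is y^2 + 10y + 24.
Factor the quadratic: (y + 6)(y + 4)
Result: (y + 1)(y + 6)(y + 4)


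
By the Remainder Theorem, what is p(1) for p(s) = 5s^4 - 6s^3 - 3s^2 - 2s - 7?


By the Remainder Theorem, the remainder equals p(1):
  5*(1)^4 = 5
  -6*(1)^3 = -6
  -3*(1)^2 = -3
  -2*(1)^1 = -2
  constant: -7
Sum: 5 - 6 - 3 - 2 - 7 = -13


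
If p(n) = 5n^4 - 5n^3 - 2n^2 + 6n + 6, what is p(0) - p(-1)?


p(0) = 6
p(-1) = 8
p(0) - p(-1) = 6 - 8 = -2


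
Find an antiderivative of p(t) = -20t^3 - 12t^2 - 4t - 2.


Reverse power rule on each term:
  ∫ -20t^3 dt = -5t^4
  ∫ -12t^2 dt = -4t^3
  ∫ -4t dt = -2t^2
  ∫ -2 dt = -2t
F(t) = -5t^4 - 4t^3 - 2t^2 - 2t + C


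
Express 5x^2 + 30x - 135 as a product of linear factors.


Roots satisfy r1 + r2 = -b/a = -6 and r1*r2 = c/a = -27.
So r1 = 3, r2 = -9.
5x^2 + 30x - 135 = 5(x - r1)(x - r2) = 5(x - 3)(x + 9)


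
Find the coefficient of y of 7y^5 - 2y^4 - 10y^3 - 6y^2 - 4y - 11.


Read off the coefficient of y: -4


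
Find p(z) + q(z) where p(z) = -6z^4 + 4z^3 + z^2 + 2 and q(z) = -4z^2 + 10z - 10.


Align terms by degree and add:
  -6z^4 + 4z^3 + z^2 + 2
  -4z^2 + 10z - 10
= -6z^4 + 4z^3 - 3z^2 + 10z - 8


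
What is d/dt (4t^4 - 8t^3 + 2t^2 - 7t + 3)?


Apply the power rule term by term:
  d/dt(4t^4) = 16t^3
  d/dt(-8t^3) = -24t^2
  d/dt(2t^2) = 4t
  d/dt(-7t) = -7
  d/dt(3) = 0
p'(t) = 16t^3 - 24t^2 + 4t - 7


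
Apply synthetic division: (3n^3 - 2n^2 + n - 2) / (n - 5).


Synthetic division with c = 5. Coefficients: 3, -2, 1, -2
Bring down 3.
  3 * 5 = 15; 15 - 2 = 13
  13 * 5 = 65; 65 + 1 = 66
  66 * 5 = 330; 330 - 2 = 328
Quotient: 3n^2 + 13n + 66, Remainder: 328


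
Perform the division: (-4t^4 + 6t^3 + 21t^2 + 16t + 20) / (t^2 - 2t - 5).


(-4t^4 + 6t^3 + 21t^2 + 16t + 20) / (t^2 - 2t - 5)
Step 1: -4t^2 * (t^2 - 2t - 5) = -4t^4 + 8t^3 + 20t^2; subtract.
Step 2: -2t * (t^2 - 2t - 5) = -2t^3 + 4t^2 + 10t; subtract.
Step 3: -3 * (t^2 - 2t - 5) = -3t^2 + 6t + 15; subtract.
Quotient: -4t^2 - 2t - 3, Remainder: 5


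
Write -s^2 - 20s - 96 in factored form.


Roots satisfy r1 + r2 = -b/a = -20 and r1*r2 = c/a = 96.
So r1 = -8, r2 = -12.
-s^2 - 20s - 96 = -(s - r1)(s - r2) = -(s + 8)(s + 12)


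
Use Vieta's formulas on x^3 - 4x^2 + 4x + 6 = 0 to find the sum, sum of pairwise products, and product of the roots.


Monic cubic x^3+bx^2+cx+d=0: sum=-b, pairwise sum=c, product=-d.
b=-4, c=4, d=6
r1+r2+r3 = 4
r1r2+r1r3+r2r3 = 4
r1r2r3 = -6


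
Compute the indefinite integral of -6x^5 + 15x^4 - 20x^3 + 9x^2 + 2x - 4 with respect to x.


Reverse power rule on each term:
  ∫ -6x^5 dx = -x^6
  ∫ 15x^4 dx = 3x^5
  ∫ -20x^3 dx = -5x^4
  ∫ 9x^2 dx = 3x^3
  ∫ 2x dx = x^2
  ∫ -4 dx = -4x
F(x) = -x^6 + 3x^5 - 5x^4 + 3x^3 + x^2 - 4x + C


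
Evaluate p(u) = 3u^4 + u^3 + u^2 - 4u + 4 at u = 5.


Using direct substitution:
  3 * (5)^4 = 1875
  1 * (5)^3 = 125
  1 * (5)^2 = 25
  -4 * (5)^1 = -20
  constant: 4
Sum = 1875 + 125 + 25 - 20 + 4 = 2009


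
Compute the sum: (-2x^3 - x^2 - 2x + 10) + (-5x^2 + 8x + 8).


Align terms by degree and add:
  -2x^3 - x^2 - 2x + 10
  -5x^2 + 8x + 8
= -2x^3 - 6x^2 + 6x + 18


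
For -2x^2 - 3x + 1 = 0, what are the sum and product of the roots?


For ax^2+bx+c=0: sum = -b/a, product = c/a.
a=-2, b=-3, c=1
Sum = -(-3)/-2 = -3/2
Product = (1)/-2 = -1/2


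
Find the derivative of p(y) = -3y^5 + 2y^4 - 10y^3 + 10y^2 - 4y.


Apply the power rule term by term:
  d/dy(-3y^5) = -15y^4
  d/dy(2y^4) = 8y^3
  d/dy(-10y^3) = -30y^2
  d/dy(10y^2) = 20y
  d/dy(-4y) = -4
p'(y) = -15y^4 + 8y^3 - 30y^2 + 20y - 4


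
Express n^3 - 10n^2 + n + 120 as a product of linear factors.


Try integer roots (divisors of 120). n=-3: p(-3)=0.
Divide out (n + 3): quotient is n^2 - 13n + 40.
Factor the quadratic: (n - 5)(n - 8)
Result: (n + 3)(n - 5)(n - 8)


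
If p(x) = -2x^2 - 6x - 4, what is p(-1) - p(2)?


p(-1) = 0
p(2) = -24
p(-1) - p(2) = 0 + 24 = 24


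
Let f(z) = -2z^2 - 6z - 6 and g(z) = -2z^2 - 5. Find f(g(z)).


Substitute g(z) into f:
f(g(z)) = -2*(-2z^2 - 5)^2 + (-6)*(-2z^2 - 5) + (-6)
(-2z^2 - 5)^2 = 4z^4 + 20z^2 + 25
Expand and combine: -8z^4 - 28z^2 - 26


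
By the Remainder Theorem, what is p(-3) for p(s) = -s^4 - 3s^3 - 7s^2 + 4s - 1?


By the Remainder Theorem, the remainder equals p(-3):
  -1*(-3)^4 = -81
  -3*(-3)^3 = 81
  -7*(-3)^2 = -63
  4*(-3)^1 = -12
  constant: -1
Sum: -81 + 81 - 63 - 12 - 1 = -76


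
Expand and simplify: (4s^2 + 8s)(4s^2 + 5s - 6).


Distribute each term of the first polynomial:
  (4s^2)(4s^2 + 5s - 6) = 16s^4 + 20s^3 - 24s^2
  (8s)(4s^2 + 5s - 6) = 32s^3 + 40s^2 - 48s
Sum: 16s^4 + 52s^3 + 16s^2 - 48s


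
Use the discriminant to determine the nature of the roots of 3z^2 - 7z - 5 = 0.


D = b^2 - 4ac = (-7)^2 - 4(3)(-5) = 49 + 60 = 109
Since D > 0: two distinct irrational roots


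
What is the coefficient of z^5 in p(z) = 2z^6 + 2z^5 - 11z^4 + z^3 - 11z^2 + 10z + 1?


Read off the coefficient of z^5: 2


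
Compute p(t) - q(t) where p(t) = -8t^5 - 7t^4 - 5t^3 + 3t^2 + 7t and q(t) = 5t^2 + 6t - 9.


Distribute the minus sign:
  (-8t^5 - 7t^4 - 5t^3 + 3t^2 + 7t)
- (5t^2 + 6t - 9)
Negate second polynomial: -5t^2 - 6t + 9
Add: -8t^5 - 7t^4 - 5t^3 - 2t^2 + t + 9


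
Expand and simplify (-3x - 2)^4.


Expand (-3x - 2)^4 by repeated multiplication:
  (-3x - 2)^2 = 9x^2 + 12x + 4
  (-3x - 2)^3 = -27x^3 - 54x^2 - 36x - 8
= 81x^4 + 216x^3 + 216x^2 + 96x + 16


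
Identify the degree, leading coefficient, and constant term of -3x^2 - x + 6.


Highest power of x is 2, with coefficient -3. Constant term is 6.
Degree = 2, leading coefficient = -3, constant term = 6


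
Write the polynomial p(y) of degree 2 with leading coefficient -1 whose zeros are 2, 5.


p(y) = -(y - 2)(y - 5)
Expand: -y^2 + 7y - 10


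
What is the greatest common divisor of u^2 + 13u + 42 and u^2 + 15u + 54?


Factor each:
  u^2 + 13u + 42 = (u + 6)(u + 7)
  u^2 + 15u + 54 = (u + 6)(u + 9)
Common monic factor: u + 6


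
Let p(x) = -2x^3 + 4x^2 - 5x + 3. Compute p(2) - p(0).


p(2) = -7
p(0) = 3
p(2) - p(0) = -7 - 3 = -10


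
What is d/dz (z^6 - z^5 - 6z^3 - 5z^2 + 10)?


Apply the power rule term by term:
  d/dz(z^6) = 6z^5
  d/dz(-z^5) = -5z^4
  d/dz(-6z^3) = -18z^2
  d/dz(-5z^2) = -10z
  d/dz(10) = 0
p'(z) = 6z^5 - 5z^4 - 18z^2 - 10z


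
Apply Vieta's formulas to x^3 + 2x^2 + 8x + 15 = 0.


Monic cubic x^3+bx^2+cx+d=0: sum=-b, pairwise sum=c, product=-d.
b=2, c=8, d=15
r1+r2+r3 = -2
r1r2+r1r3+r2r3 = 8
r1r2r3 = -15


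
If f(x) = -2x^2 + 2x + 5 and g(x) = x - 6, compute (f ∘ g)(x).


Substitute g(x) into f:
f(g(x)) = -2*(x - 6)^2 + 2*(x - 6) + 5
(x - 6)^2 = x^2 - 12x + 36
Expand and combine: -2x^2 + 26x - 79


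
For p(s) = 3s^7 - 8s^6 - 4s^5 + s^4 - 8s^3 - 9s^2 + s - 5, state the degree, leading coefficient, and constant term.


Highest power of s is 7, with coefficient 3. Constant term is -5.
Degree = 7, leading coefficient = 3, constant term = -5


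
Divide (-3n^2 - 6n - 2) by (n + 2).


(-3n^2 - 6n - 2) / (n + 2)
Step 1: -3n * (n + 2) = -3n^2 - 6n; subtract.
Step 2: 0 * (n + 2) = 0; subtract.
Quotient: -3n, Remainder: -2


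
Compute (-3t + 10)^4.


Expand (-3t + 10)^4 by repeated multiplication:
  (-3t + 10)^2 = 9t^2 - 60t + 100
  (-3t + 10)^3 = -27t^3 + 270t^2 - 900t + 1000
= 81t^4 - 1080t^3 + 5400t^2 - 12000t + 10000


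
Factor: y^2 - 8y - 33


Roots satisfy r1 + r2 = -b/a = 8 and r1*r2 = c/a = -33.
So r1 = -3, r2 = 11.
y^2 - 8y - 33 = (y - r1)(y - r2) = (y + 3)(y - 11)


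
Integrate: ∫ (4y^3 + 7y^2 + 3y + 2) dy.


Reverse power rule on each term:
  ∫ 4y^3 dy = y^4
  ∫ 7y^2 dy = (7/3)y^3
  ∫ 3y dy = (3/2)y^2
  ∫ 2 dy = 2y
F(y) = y^4 + (7/3)y^3 + (3/2)y^2 + 2y + C


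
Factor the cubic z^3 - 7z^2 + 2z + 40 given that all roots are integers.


Try integer roots (divisors of 40). z=5: p(5)=0.
Divide out (z - 5): quotient is z^2 - 2z - 8.
Factor the quadratic: (z + 2)(z - 4)
Result: (z - 5)(z + 2)(z - 4)


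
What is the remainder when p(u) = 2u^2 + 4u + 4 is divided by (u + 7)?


By the Remainder Theorem, the remainder equals p(-7):
  2*(-7)^2 = 98
  4*(-7)^1 = -28
  constant: 4
Sum: 98 - 28 + 4 = 74


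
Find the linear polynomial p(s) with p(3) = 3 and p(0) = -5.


p(s) = ms + b. Using p(3)=3, p(0)=-5:
m = (3 + 5)/(3) = 8/3 = 8/3
b = 3 - m*(3) = 3 - 8 = -5
p(s) = (8/3)s - 5


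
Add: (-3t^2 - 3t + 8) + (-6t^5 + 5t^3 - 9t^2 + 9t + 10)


Align terms by degree and add:
  -3t^2 - 3t + 8
  -6t^5 + 5t^3 - 9t^2 + 9t + 10
= -6t^5 + 5t^3 - 12t^2 + 6t + 18


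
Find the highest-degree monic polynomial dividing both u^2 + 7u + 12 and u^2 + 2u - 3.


Factor each:
  u^2 + 7u + 12 = (u + 3)(u + 4)
  u^2 + 2u - 3 = (u + 3)(u - 1)
Common monic factor: u + 3


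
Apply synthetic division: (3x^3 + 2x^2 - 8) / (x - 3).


Synthetic division with c = 3. Coefficients: 3, 2, 0, -8
Bring down 3.
  3 * 3 = 9; 9 + 2 = 11
  11 * 3 = 33; 33 + 0 = 33
  33 * 3 = 99; 99 - 8 = 91
Quotient: 3x^2 + 11x + 33, Remainder: 91


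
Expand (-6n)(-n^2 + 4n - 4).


Distribute each term of the first polynomial:
  (-6n)(-n^2 + 4n - 4) = 6n^3 - 24n^2 + 24n
Sum: 6n^3 - 24n^2 + 24n


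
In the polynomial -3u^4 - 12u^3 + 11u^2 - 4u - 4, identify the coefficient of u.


Read off the coefficient of u: -4


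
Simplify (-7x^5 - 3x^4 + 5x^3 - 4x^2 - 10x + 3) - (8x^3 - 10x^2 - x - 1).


Distribute the minus sign:
  (-7x^5 - 3x^4 + 5x^3 - 4x^2 - 10x + 3)
- (8x^3 - 10x^2 - x - 1)
Negate second polynomial: -8x^3 + 10x^2 + x + 1
Add: -7x^5 - 3x^4 - 3x^3 + 6x^2 - 9x + 4


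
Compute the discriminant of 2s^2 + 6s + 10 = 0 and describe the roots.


D = b^2 - 4ac = (6)^2 - 4(2)(10) = 36 - 80 = -44
Since D < 0: two complex conjugate roots (no real roots)


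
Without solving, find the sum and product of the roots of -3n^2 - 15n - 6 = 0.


For an^2+bn+c=0: sum = -b/a, product = c/a.
a=-3, b=-15, c=-6
Sum = -(-15)/-3 = -5
Product = (-6)/-3 = 2


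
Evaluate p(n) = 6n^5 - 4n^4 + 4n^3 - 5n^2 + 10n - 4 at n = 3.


Using direct substitution:
  6 * (3)^5 = 1458
  -4 * (3)^4 = -324
  4 * (3)^3 = 108
  -5 * (3)^2 = -45
  10 * (3)^1 = 30
  constant: -4
Sum = 1458 - 324 + 108 - 45 + 30 - 4 = 1223


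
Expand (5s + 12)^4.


Expand (5s + 12)^4 by repeated multiplication:
  (5s + 12)^2 = 25s^2 + 120s + 144
  (5s + 12)^3 = 125s^3 + 900s^2 + 2160s + 1728
= 625s^4 + 6000s^3 + 21600s^2 + 34560s + 20736


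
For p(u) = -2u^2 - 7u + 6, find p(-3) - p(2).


p(-3) = 9
p(2) = -16
p(-3) - p(2) = 9 + 16 = 25


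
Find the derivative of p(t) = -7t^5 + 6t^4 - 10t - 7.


Apply the power rule term by term:
  d/dt(-7t^5) = -35t^4
  d/dt(6t^4) = 24t^3
  d/dt(-10t) = -10
  d/dt(-7) = 0
p'(t) = -35t^4 + 24t^3 - 10


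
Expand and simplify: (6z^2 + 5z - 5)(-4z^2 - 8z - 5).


Distribute each term of the first polynomial:
  (6z^2)(-4z^2 - 8z - 5) = -24z^4 - 48z^3 - 30z^2
  (5z)(-4z^2 - 8z - 5) = -20z^3 - 40z^2 - 25z
  (-5)(-4z^2 - 8z - 5) = 20z^2 + 40z + 25
Sum: -24z^4 - 68z^3 - 50z^2 + 15z + 25


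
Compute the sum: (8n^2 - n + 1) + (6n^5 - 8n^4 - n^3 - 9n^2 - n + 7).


Align terms by degree and add:
  8n^2 - n + 1
+ 6n^5 - 8n^4 - n^3 - 9n^2 - n + 7
= 6n^5 - 8n^4 - n^3 - n^2 - 2n + 8


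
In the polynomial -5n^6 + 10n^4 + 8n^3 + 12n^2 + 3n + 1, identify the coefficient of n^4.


Read off the coefficient of n^4: 10


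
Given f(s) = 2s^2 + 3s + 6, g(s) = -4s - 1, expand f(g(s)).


Substitute g(s) into f:
f(g(s)) = 2*(-4s - 1)^2 + 3*(-4s - 1) + 6
(-4s - 1)^2 = 16s^2 + 8s + 1
Expand and combine: 32s^2 + 4s + 5


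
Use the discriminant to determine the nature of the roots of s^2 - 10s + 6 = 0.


D = b^2 - 4ac = (-10)^2 - 4(1)(6) = 100 - 24 = 76
Since D > 0: two distinct irrational roots


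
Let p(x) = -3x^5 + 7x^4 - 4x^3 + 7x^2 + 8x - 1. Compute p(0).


Using direct substitution:
  -3 * (0)^5 = 0
  7 * (0)^4 = 0
  -4 * (0)^3 = 0
  7 * (0)^2 = 0
  8 * (0)^1 = 0
  constant: -1
Sum = 0 + 0 + 0 + 0 + 0 - 1 = -1


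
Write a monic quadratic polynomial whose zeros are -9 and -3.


p(x) = (x + 9)(x + 3)
Expand: x^2 + 12x + 27


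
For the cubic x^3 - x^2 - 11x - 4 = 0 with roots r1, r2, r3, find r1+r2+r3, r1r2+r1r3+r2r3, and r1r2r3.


Monic cubic x^3+bx^2+cx+d=0: sum=-b, pairwise sum=c, product=-d.
b=-1, c=-11, d=-4
r1+r2+r3 = 1
r1r2+r1r3+r2r3 = -11
r1r2r3 = 4


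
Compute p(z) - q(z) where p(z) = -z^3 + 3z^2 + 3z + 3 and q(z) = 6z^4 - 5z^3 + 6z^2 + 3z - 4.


Distribute the minus sign:
  (-z^3 + 3z^2 + 3z + 3)
- (6z^4 - 5z^3 + 6z^2 + 3z - 4)
Negate second polynomial: -6z^4 + 5z^3 - 6z^2 - 3z + 4
Add: -6z^4 + 4z^3 - 3z^2 + 7


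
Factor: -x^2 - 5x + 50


Roots satisfy r1 + r2 = -b/a = -5 and r1*r2 = c/a = -50.
So r1 = 5, r2 = -10.
-x^2 - 5x + 50 = -(x - r1)(x - r2) = -(x - 5)(x + 10)


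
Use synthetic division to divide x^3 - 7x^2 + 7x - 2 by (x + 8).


Synthetic division with c = -8. Coefficients: 1, -7, 7, -2
Bring down 1.
  1 * -8 = -8; -8 - 7 = -15
  -15 * -8 = 120; 120 + 7 = 127
  127 * -8 = -1016; -1016 - 2 = -1018
Quotient: x^2 - 15x + 127, Remainder: -1018


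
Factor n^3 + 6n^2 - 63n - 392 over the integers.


Try integer roots (divisors of -392). n=-7: p(-7)=0.
Divide out (n + 7): quotient is n^2 - n - 56.
Factor the quadratic: (n - 8)(n + 7)
Result: (n + 7)(n - 8)(n + 7)


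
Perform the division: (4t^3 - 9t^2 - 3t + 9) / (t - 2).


(4t^3 - 9t^2 - 3t + 9) / (t - 2)
Step 1: 4t^2 * (t - 2) = 4t^3 - 8t^2; subtract.
Step 2: -t * (t - 2) = -t^2 + 2t; subtract.
Step 3: -5 * (t - 2) = -5t + 10; subtract.
Quotient: 4t^2 - t - 5, Remainder: -1


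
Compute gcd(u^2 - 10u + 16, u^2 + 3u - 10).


Factor each:
  u^2 - 10u + 16 = (u - 2)(u - 8)
  u^2 + 3u - 10 = (u - 2)(u + 5)
Common monic factor: u - 2


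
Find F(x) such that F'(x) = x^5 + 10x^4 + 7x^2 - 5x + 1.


Reverse power rule on each term:
  ∫ x^5 dx = (1/6)x^6
  ∫ 10x^4 dx = 2x^5
  ∫ 7x^2 dx = (7/3)x^3
  ∫ -5x dx = -(5/2)x^2
  ∫ 1 dx = x
F(x) = (1/6)x^6 + 2x^5 + (7/3)x^3 - (5/2)x^2 + x + C


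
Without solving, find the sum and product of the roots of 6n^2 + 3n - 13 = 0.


For an^2+bn+c=0: sum = -b/a, product = c/a.
a=6, b=3, c=-13
Sum = -(3)/6 = -1/2
Product = (-13)/6 = -13/6


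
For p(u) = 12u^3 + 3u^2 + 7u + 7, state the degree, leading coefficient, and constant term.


Highest power of u is 3, with coefficient 12. Constant term is 7.
Degree = 3, leading coefficient = 12, constant term = 7


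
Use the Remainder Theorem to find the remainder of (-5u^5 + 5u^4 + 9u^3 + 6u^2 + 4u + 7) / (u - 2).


By the Remainder Theorem, the remainder equals p(2):
  -5*(2)^5 = -160
  5*(2)^4 = 80
  9*(2)^3 = 72
  6*(2)^2 = 24
  4*(2)^1 = 8
  constant: 7
Sum: -160 + 80 + 72 + 24 + 8 + 7 = 31


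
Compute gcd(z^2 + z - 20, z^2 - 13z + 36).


Factor each:
  z^2 + z - 20 = (z - 4)(z + 5)
  z^2 - 13z + 36 = (z - 4)(z - 9)
Common monic factor: z - 4


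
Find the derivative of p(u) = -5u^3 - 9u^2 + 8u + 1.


Apply the power rule term by term:
  d/du(-5u^3) = -15u^2
  d/du(-9u^2) = -18u
  d/du(8u) = 8
  d/du(1) = 0
p'(u) = -15u^2 - 18u + 8


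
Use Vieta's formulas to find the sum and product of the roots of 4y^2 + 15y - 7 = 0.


For ay^2+by+c=0: sum = -b/a, product = c/a.
a=4, b=15, c=-7
Sum = -(15)/4 = -15/4
Product = (-7)/4 = -7/4


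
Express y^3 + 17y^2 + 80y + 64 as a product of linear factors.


Try integer roots (divisors of 64). y=-1: p(-1)=0.
Divide out (y + 1): quotient is y^2 + 16y + 64.
Factor the quadratic: (y + 8)(y + 8)
Result: (y + 1)(y + 8)(y + 8)


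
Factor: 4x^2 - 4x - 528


Roots satisfy r1 + r2 = -b/a = 1 and r1*r2 = c/a = -132.
So r1 = -11, r2 = 12.
4x^2 - 4x - 528 = 4(x - r1)(x - r2) = 4(x + 11)(x - 12)


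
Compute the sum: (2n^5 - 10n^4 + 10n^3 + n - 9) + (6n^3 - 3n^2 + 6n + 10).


Align terms by degree and add:
  2n^5 - 10n^4 + 10n^3 + n - 9
+ 6n^3 - 3n^2 + 6n + 10
= 2n^5 - 10n^4 + 16n^3 - 3n^2 + 7n + 1


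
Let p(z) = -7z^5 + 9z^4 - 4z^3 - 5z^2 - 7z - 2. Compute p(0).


Using direct substitution:
  -7 * (0)^5 = 0
  9 * (0)^4 = 0
  -4 * (0)^3 = 0
  -5 * (0)^2 = 0
  -7 * (0)^1 = 0
  constant: -2
Sum = 0 + 0 + 0 + 0 + 0 - 2 = -2


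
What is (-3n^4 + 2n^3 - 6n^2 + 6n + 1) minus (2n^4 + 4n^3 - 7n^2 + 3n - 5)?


Distribute the minus sign:
  (-3n^4 + 2n^3 - 6n^2 + 6n + 1)
- (2n^4 + 4n^3 - 7n^2 + 3n - 5)
Negate second polynomial: -2n^4 - 4n^3 + 7n^2 - 3n + 5
Add: -5n^4 - 2n^3 + n^2 + 3n + 6


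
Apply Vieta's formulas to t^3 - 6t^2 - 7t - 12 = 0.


Monic cubic t^3+bt^2+ct+d=0: sum=-b, pairwise sum=c, product=-d.
b=-6, c=-7, d=-12
r1+r2+r3 = 6
r1r2+r1r3+r2r3 = -7
r1r2r3 = 12


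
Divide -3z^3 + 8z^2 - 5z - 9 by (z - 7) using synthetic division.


Synthetic division with c = 7. Coefficients: -3, 8, -5, -9
Bring down -3.
  -3 * 7 = -21; -21 + 8 = -13
  -13 * 7 = -91; -91 - 5 = -96
  -96 * 7 = -672; -672 - 9 = -681
Quotient: -3z^2 - 13z - 96, Remainder: -681


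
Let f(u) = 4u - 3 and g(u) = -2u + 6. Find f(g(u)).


Substitute g(u) into f:
f(g(u)) = 4*(-2u + 6) + (-3)
Expand and combine: -8u + 21


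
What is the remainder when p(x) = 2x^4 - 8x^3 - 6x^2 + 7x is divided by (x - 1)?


By the Remainder Theorem, the remainder equals p(1):
  2*(1)^4 = 2
  -8*(1)^3 = -8
  -6*(1)^2 = -6
  7*(1)^1 = 7
  constant: 0
Sum: 2 - 8 - 6 + 7 + 0 = -5


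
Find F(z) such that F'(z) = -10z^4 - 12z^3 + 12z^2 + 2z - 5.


Reverse power rule on each term:
  ∫ -10z^4 dz = -2z^5
  ∫ -12z^3 dz = -3z^4
  ∫ 12z^2 dz = 4z^3
  ∫ 2z dz = z^2
  ∫ -5 dz = -5z
F(z) = -2z^5 - 3z^4 + 4z^3 + z^2 - 5z + C


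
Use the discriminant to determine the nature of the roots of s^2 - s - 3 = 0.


D = b^2 - 4ac = (-1)^2 - 4(1)(-3) = 1 + 12 = 13
Since D > 0: two distinct irrational roots


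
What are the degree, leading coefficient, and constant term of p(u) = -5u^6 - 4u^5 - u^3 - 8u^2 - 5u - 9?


Highest power of u is 6, with coefficient -5. Constant term is -9.
Degree = 6, leading coefficient = -5, constant term = -9


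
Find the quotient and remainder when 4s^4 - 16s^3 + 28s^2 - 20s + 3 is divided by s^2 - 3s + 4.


(4s^4 - 16s^3 + 28s^2 - 20s + 3) / (s^2 - 3s + 4)
Step 1: 4s^2 * (s^2 - 3s + 4) = 4s^4 - 12s^3 + 16s^2; subtract.
Step 2: -4s * (s^2 - 3s + 4) = -4s^3 + 12s^2 - 16s; subtract.
Step 3: 0 * (s^2 - 3s + 4) = 0; subtract.
Quotient: 4s^2 - 4s, Remainder: -4s + 3


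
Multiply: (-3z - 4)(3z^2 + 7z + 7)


Distribute each term of the first polynomial:
  (-3z)(3z^2 + 7z + 7) = -9z^3 - 21z^2 - 21z
  (-4)(3z^2 + 7z + 7) = -12z^2 - 28z - 28
Sum: -9z^3 - 33z^2 - 49z - 28


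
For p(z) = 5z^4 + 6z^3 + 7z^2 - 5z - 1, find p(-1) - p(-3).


p(-1) = 10
p(-3) = 320
p(-1) - p(-3) = 10 - 320 = -310


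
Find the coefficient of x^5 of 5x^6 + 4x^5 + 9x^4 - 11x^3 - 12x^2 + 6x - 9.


Read off the coefficient of x^5: 4


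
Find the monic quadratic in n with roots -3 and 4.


p(n) = (n + 3)(n - 4)
Expand: n^2 - n - 12


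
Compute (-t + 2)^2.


Expand (-t + 2)^2 by repeated multiplication:
= t^2 - 4t + 4


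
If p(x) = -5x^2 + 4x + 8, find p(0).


Using direct substitution:
  -5 * (0)^2 = 0
  4 * (0)^1 = 0
  constant: 8
Sum = 0 + 0 + 8 = 8


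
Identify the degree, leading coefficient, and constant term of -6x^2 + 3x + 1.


Highest power of x is 2, with coefficient -6. Constant term is 1.
Degree = 2, leading coefficient = -6, constant term = 1


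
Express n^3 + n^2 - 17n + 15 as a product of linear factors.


Try integer roots (divisors of 15). n=3: p(3)=0.
Divide out (n - 3): quotient is n^2 + 4n - 5.
Factor the quadratic: (n - 1)(n + 5)
Result: (n - 3)(n - 1)(n + 5)


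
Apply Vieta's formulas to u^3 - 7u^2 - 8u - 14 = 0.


Monic cubic u^3+bu^2+cu+d=0: sum=-b, pairwise sum=c, product=-d.
b=-7, c=-8, d=-14
r1+r2+r3 = 7
r1r2+r1r3+r2r3 = -8
r1r2r3 = 14


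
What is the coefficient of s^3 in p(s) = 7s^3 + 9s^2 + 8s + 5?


Read off the coefficient of s^3: 7


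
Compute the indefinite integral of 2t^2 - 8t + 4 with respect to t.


Reverse power rule on each term:
  ∫ 2t^2 dt = (2/3)t^3
  ∫ -8t dt = -4t^2
  ∫ 4 dt = 4t
F(t) = (2/3)t^3 - 4t^2 + 4t + C


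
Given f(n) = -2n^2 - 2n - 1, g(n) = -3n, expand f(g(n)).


Substitute g(n) into f:
f(g(n)) = -2*(-3n)^2 + (-2)*(-3n) + (-1)
(-3n)^2 = 9n^2
Expand and combine: -18n^2 + 6n - 1


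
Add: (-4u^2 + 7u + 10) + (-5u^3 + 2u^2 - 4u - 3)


Align terms by degree and add:
  -4u^2 + 7u + 10
  -5u^3 + 2u^2 - 4u - 3
= -5u^3 - 2u^2 + 3u + 7


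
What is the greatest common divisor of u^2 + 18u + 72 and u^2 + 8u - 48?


Factor each:
  u^2 + 18u + 72 = (u + 12)(u + 6)
  u^2 + 8u - 48 = (u + 12)(u - 4)
Common monic factor: u + 12


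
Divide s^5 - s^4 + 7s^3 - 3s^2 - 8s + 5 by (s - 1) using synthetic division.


Synthetic division with c = 1. Coefficients: 1, -1, 7, -3, -8, 5
Bring down 1.
  1 * 1 = 1; 1 - 1 = 0
  0 * 1 = 0; 0 + 7 = 7
  7 * 1 = 7; 7 - 3 = 4
  4 * 1 = 4; 4 - 8 = -4
  -4 * 1 = -4; -4 + 5 = 1
Quotient: s^4 + 7s^2 + 4s - 4, Remainder: 1


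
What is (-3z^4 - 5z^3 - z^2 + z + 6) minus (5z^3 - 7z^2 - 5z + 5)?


Distribute the minus sign:
  (-3z^4 - 5z^3 - z^2 + z + 6)
- (5z^3 - 7z^2 - 5z + 5)
Negate second polynomial: -5z^3 + 7z^2 + 5z - 5
Add: -3z^4 - 10z^3 + 6z^2 + 6z + 1


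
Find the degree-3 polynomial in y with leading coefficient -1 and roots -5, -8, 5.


p(y) = -(y + 5)(y + 8)(y - 5)
Expand: -y^3 - 8y^2 + 25y + 200


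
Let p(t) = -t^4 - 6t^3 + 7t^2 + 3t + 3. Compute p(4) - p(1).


p(4) = -513
p(1) = 6
p(4) - p(1) = -513 - 6 = -519


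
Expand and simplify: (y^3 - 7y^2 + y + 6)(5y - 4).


Distribute each term of the first polynomial:
  (y^3)(5y - 4) = 5y^4 - 4y^3
  (-7y^2)(5y - 4) = -35y^3 + 28y^2
  (y)(5y - 4) = 5y^2 - 4y
  (6)(5y - 4) = 30y - 24
Sum: 5y^4 - 39y^3 + 33y^2 + 26y - 24


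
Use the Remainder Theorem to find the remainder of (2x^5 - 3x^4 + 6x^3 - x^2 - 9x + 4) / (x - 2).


By the Remainder Theorem, the remainder equals p(2):
  2*(2)^5 = 64
  -3*(2)^4 = -48
  6*(2)^3 = 48
  -1*(2)^2 = -4
  -9*(2)^1 = -18
  constant: 4
Sum: 64 - 48 + 48 - 4 - 18 + 4 = 46
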